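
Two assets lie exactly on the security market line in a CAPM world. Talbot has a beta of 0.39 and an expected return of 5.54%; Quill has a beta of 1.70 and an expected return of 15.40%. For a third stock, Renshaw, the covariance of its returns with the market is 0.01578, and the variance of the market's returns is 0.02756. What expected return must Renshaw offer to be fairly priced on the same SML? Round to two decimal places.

6.91%

MRP = (15.40% − 5.54%) / (1.70 − 0.39) = 7.5267%
R_f = 5.54% − 0.39 × 7.5267% = 2.6046%
β_Renshaw = Cov / Var(R_m) = 0.01578 / 0.02756 = 0.5726
E(R_Renshaw) = R_f + β × MRP = 2.6046% + 0.5726 × 7.5267% = 6.91%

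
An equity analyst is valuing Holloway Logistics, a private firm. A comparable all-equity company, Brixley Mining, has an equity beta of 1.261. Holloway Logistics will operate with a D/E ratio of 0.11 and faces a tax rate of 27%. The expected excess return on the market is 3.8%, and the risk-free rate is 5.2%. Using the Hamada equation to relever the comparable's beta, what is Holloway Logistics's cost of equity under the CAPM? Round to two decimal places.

10.38%

β_L = β_U × [1 + (1 − t)(D/E)] = 1.261 × [1 + (1 − 0.27) × 0.11]
    = 1.261 × [1 + 0.73 × 0.11] = 1.261 × 1.0803 = 1.3623
E(R) = R_f + β_L × MRP = 5.2% + 1.3623 × 3.8% = 10.38%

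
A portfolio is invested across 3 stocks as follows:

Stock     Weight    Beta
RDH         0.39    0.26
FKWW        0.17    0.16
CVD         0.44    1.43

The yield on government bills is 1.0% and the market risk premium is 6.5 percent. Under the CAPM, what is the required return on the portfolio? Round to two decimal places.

5.93%

β_P = Σ w_i β_i = 0.39×0.26 + 0.17×0.16 + 0.44×1.43 = 0.7578
E(R_P) = R_f + β_P × MRP = 1.0% + 0.7578 × 6.5% = 5.93%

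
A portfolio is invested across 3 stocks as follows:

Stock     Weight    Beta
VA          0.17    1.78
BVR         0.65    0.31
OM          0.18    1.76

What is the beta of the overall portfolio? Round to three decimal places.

0.821

β_P = Σ w_i β_i = 0.17×1.78 + 0.65×0.31 + 0.18×1.76 = 0.8209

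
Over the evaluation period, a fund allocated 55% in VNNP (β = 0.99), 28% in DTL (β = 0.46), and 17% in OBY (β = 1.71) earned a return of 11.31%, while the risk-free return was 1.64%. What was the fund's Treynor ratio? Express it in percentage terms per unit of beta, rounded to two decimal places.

10.03%

β_P = 0.55×0.99 + 0.28×0.46 + 0.17×1.71 = 0.9640
Treynor = (R_P − R_f) / β_P = (11.31% − 1.64%) / 0.9640 = 9.67% / 0.9640 = 10.03%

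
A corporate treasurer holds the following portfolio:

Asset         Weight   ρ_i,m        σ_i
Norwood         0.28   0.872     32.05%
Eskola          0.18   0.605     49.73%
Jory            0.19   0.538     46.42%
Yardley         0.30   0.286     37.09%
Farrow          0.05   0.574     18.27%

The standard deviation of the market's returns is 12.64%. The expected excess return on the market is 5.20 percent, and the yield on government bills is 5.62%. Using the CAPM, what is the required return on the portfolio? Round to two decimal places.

β_Norwood = 0.872 × 32.05% / 12.64% = 2.2110
β_Eskola = 0.605 × 49.73% / 12.64% = 2.3803
β_Jory = 0.538 × 46.42% / 12.64% = 1.9758
β_Yardley = 0.286 × 37.09% / 12.64% = 0.8392
β_Farrow = 0.574 × 18.27% / 12.64% = 0.8297
β_P = Σ w_i β_i = 0.28×2.2110 + 0.18×2.3803 + 0.19×1.9758 + 0.30×0.8392 + 0.05×0.8297 = 1.7162
E(R_P) = R_f + β_P × MRP = 5.62% + 1.7162 × 5.20% = 14.54%

14.54%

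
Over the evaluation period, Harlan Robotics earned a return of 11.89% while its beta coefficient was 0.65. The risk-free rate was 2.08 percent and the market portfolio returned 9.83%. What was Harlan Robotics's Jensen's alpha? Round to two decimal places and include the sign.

+4.77%

Market excess return = 9.83% − 2.08% = 7.75%
CAPM benchmark = R_f + β(R_m − R_f) = 2.08% + 0.65 × 7.75% = 7.1175%
α = actual − benchmark = 11.89% − 7.1175% = +4.77%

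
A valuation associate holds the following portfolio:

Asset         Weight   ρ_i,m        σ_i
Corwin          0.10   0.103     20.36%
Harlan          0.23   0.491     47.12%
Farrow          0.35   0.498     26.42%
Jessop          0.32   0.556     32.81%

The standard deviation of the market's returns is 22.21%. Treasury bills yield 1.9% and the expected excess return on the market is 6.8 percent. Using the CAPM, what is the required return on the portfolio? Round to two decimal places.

β_Corwin = 0.103 × 20.36% / 22.21% = 0.0944
β_Harlan = 0.491 × 47.12% / 22.21% = 1.0417
β_Farrow = 0.498 × 26.42% / 22.21% = 0.5924
β_Jessop = 0.556 × 32.81% / 22.21% = 0.8214
β_P = Σ w_i β_i = 0.10×0.0944 + 0.23×1.0417 + 0.35×0.5924 + 0.32×0.8214 = 0.7192
E(R_P) = R_f + β_P × MRP = 1.9% + 0.7192 × 6.8% = 6.79%

6.79%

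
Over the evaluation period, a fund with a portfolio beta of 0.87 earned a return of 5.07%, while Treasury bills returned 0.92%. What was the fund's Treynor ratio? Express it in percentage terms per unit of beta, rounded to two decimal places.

Treynor = (R_P − R_f) / β_P = (5.07% − 0.92%) / 0.8700 = 4.15% / 0.8700 = 4.77%

4.77%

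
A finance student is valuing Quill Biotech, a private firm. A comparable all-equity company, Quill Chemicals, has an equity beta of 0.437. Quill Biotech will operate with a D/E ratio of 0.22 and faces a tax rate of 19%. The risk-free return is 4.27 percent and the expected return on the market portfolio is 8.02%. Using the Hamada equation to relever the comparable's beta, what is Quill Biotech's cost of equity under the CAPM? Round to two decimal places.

β_L = β_U × [1 + (1 − t)(D/E)] = 0.437 × [1 + (1 − 0.19) × 0.22]
    = 0.437 × [1 + 0.81 × 0.22] = 0.437 × 1.1782 = 0.5149
MRP = 8.02% − 4.27% = 3.75%
E(R) = R_f + β_L × MRP = 4.27% + 0.5149 × 3.75% = 6.20%

6.20%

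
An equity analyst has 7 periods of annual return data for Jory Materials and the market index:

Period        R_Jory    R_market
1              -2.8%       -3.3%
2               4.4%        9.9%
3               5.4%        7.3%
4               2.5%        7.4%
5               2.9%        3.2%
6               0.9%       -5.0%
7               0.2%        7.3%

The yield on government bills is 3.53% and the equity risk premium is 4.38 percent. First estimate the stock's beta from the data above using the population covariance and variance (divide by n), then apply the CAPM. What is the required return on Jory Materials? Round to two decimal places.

Mean R_i = (-2.8 + 4.4 + 5.4 + 2.5 + 2.9 + 0.9 + 0.2) / 7 = 1.9286%
Mean R_m = (-3.3 + 9.9 + 7.3 + 7.4 + 3.2 − 5.0 + 7.3) / 7 = 3.8286%
Σ(R_i − R̄_i)(R_m − R̄_m) = 65.2743  ⇒  Cov = 65.2743 / 7 = 9.3249
Σ(R_m − R̄_m)² = 202.8743  ⇒  Var(R_m) = 202.8743 / 7 = 28.9820
β = Cov / Var(R_m) = 9.3249 / 28.9820 = 0.3217
E(R) = R_f + β × MRP = 3.53% + 0.3217 × 4.38% = 4.94%

4.94%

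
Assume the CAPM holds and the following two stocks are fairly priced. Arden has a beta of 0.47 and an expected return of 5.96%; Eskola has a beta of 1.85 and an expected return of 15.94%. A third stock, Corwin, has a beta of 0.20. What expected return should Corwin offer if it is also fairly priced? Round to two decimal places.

4.01%

MRP (SML slope) = (15.94% − 5.96%) / (1.85 − 0.47) = 9.98% / 1.38 = 7.2319%
R_f (intercept) = 5.96% − 0.47 × 7.2319% = 2.5610%
E(R_Corwin) = R_f + β × MRP = 2.5610% + 0.20 × 7.2319% = 4.01%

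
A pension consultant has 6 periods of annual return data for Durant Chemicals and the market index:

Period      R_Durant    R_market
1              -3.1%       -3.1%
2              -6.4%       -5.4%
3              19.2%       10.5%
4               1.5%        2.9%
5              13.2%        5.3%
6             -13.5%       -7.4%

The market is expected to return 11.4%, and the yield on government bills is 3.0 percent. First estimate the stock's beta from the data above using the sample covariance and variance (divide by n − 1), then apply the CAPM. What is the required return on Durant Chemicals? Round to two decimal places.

17.58%

Mean R_i = (-3.1 − 6.4 + 19.2 + 1.5 + 13.2 − 13.5) / 6 = 1.8167%
Mean R_m = (-3.1 − 5.4 + 10.5 + 2.9 + 5.3 − 7.4) / 6 = 0.4667%
Σ(R_i − R̄_i)(R_m − R̄_m) = 414.8933  ⇒  Cov = 414.8933 / 5 = 82.9787
Σ(R_m − R̄_m)² = 238.9733  ⇒  Var(R_m) = 238.9733 / 5 = 47.7947
β = Cov / Var(R_m) = 82.9787 / 47.7947 = 1.7361
MRP = 11.4% − 3.0% = 8.40%
E(R) = R_f + β × MRP = 3.0% + 1.7361 × 8.4% = 17.58%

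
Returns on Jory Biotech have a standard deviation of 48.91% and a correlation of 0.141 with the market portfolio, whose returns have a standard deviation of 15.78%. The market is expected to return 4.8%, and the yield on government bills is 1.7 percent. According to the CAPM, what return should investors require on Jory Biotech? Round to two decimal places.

3.05%

β = ρ × σ_i / σ_m = 0.141 × 48.91% / 15.78% = 0.4370
MRP = 4.8% − 1.7% = 3.10%
E(R) = 1.7% + 0.4370 × 3.1% = 3.05%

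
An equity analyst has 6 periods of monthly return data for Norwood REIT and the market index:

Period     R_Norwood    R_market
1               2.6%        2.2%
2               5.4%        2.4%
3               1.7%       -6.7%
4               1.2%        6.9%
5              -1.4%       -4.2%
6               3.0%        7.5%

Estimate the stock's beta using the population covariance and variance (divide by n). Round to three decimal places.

Mean R_i = (2.6 + 5.4 + 1.7 + 1.2 − 1.4 + 3.0) / 6 = 2.0833%
Mean R_m = (2.2 + 2.4 − 6.7 + 6.9 − 4.2 + 7.5) / 6 = 1.3500%
Σ(R_i − R̄_i)(R_m − R̄_m) = 27.0750  ⇒  Cov = 27.0750 / 6 = 4.5125
Σ(R_m − R̄_m)² = 166.0550  ⇒  Var(R_m) = 166.0550 / 6 = 27.6758
β = Cov / Var(R_m) = 4.5125 / 27.6758 = 0.1630

0.163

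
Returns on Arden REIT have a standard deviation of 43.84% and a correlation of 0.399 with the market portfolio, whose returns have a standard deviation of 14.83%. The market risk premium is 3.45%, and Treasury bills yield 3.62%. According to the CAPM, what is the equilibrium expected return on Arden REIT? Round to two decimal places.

7.69%

β = ρ × σ_i / σ_m = 0.399 × 43.84% / 14.83% = 1.1795
E(R) = 3.62% + 1.1795 × 3.45% = 7.69%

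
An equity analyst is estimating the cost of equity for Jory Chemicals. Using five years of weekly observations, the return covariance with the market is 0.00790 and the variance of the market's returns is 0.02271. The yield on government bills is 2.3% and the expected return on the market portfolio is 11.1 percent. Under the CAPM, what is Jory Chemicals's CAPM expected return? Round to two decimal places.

5.36%

β = Cov(R_i, R_m) / Var(R_m) = 0.00790 / 0.02271 = 0.3479
MRP = 11.1% − 2.3% = 8.80%
E(R) = R_f + β × MRP = 2.3% + 0.3479 × 8.8% = 5.36%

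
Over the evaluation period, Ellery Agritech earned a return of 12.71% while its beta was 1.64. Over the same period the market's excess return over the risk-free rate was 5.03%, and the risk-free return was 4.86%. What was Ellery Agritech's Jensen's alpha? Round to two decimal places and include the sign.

-0.40%

CAPM benchmark = R_f + β(R_m − R_f) = 4.86% + 1.64 × 5.03% = 13.1092%
α = actual − benchmark = 12.71% − 13.1092% = -0.40%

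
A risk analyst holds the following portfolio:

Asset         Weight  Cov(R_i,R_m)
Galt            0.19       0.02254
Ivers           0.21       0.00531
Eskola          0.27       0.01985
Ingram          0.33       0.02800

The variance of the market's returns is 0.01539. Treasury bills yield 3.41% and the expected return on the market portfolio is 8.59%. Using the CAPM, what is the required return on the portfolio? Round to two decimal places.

10.14%

β_Galt = 0.02254 / 0.01539 = 1.4646
β_Ivers = 0.00531 / 0.01539 = 0.3450
β_Eskola = 0.01985 / 0.01539 = 1.2898
β_Ingram = 0.02800 / 0.01539 = 1.8194
β_P = Σ w_i β_i = 0.19×1.4646 + 0.21×0.3450 + 0.27×1.2898 + 0.33×1.8194 = 1.2994
MRP = 8.59% − 3.41% = 5.18%
E(R_P) = R_f + β_P × MRP = 3.41% + 1.2994 × 5.18% = 10.14%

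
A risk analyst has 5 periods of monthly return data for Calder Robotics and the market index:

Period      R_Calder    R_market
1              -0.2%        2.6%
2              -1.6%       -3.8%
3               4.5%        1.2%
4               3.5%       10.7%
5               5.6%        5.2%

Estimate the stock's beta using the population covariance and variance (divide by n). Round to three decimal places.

0.352

Mean R_i = (-0.2 − 1.6 + 4.5 + 3.5 + 5.6) / 5 = 2.3600%
Mean R_m = (2.6 − 3.8 + 1.2 + 10.7 + 5.2) / 5 = 3.1800%
Σ(R_i − R̄_i)(R_m − R̄_m) = 40.0060  ⇒  Cov = 40.0060 / 5 = 8.0012
Σ(R_m − R̄_m)² = 113.6080  ⇒  Var(R_m) = 113.6080 / 5 = 22.7216
β = Cov / Var(R_m) = 8.0012 / 22.7216 = 0.3521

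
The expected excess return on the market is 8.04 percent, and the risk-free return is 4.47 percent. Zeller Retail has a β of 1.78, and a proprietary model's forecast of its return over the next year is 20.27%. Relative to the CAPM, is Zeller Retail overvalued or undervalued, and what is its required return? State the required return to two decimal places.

Required return = R_f + β·MRP = 4.47% + 1.78 × 8.04% = 18.78%
Forecast 20.27% > required 18.78% → the stock plots above the SML → undervalued.

Undervalued; required return 18.78%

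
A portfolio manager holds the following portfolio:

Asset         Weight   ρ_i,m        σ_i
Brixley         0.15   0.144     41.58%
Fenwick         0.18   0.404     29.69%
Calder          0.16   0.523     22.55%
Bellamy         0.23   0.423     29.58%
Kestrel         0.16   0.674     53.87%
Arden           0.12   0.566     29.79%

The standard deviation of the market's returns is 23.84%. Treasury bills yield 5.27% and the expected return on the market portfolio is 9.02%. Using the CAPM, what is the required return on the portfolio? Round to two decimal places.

7.73%

β_Brixley = 0.144 × 41.58% / 23.84% = 0.2512
β_Fenwick = 0.404 × 29.69% / 23.84% = 0.5031
β_Calder = 0.523 × 22.55% / 23.84% = 0.4947
β_Bellamy = 0.423 × 29.58% / 23.84% = 0.5248
β_Kestrel = 0.674 × 53.87% / 23.84% = 1.5230
β_Arden = 0.566 × 29.79% / 23.84% = 0.7073
β_P = Σ w_i β_i = 0.15×0.2512 + 0.18×0.5031 + 0.16×0.4947 + 0.23×0.5248 + 0.16×1.5230 + 0.12×0.7073 = 0.6567
MRP = 9.02% − 5.27% = 3.75%
E(R_P) = R_f + β_P × MRP = 5.27% + 0.6567 × 3.75% = 7.73%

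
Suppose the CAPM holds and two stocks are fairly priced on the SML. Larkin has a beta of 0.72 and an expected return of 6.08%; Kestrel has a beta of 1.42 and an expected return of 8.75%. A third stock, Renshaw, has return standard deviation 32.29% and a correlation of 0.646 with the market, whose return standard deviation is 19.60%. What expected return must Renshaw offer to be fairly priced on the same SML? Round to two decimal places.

7.39%

MRP = (8.75% − 6.08%) / (1.42 − 0.72) = 3.8143%
R_f = 6.08% − 0.72 × 3.8143% = 3.3337%
β_Renshaw = ρ·σ_i/σ_m = 0.646 × 32.29 / 19.60 = 1.0643
E(R_Renshaw) = R_f + β × MRP = 3.3337% + 1.0643 × 3.8143% = 7.39%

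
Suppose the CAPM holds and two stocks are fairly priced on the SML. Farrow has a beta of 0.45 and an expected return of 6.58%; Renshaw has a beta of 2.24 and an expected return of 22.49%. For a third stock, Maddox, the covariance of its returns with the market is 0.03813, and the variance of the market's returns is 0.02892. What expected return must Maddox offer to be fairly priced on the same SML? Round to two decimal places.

MRP = (22.49% − 6.58%) / (2.24 − 0.45) = 8.8883%
R_f = 6.58% − 0.45 × 8.8883% = 2.5803%
β_Maddox = Cov / Var(R_m) = 0.03813 / 0.02892 = 1.3185
E(R_Maddox) = R_f + β × MRP = 2.5803% + 1.3185 × 8.8883% = 14.30%

14.30%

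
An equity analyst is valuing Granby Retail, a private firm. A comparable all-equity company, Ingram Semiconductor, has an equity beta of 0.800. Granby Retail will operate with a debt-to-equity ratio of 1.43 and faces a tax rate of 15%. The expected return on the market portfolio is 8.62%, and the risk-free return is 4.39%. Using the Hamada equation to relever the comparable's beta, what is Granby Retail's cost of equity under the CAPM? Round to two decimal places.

11.89%

β_L = β_U × [1 + (1 − t)(D/E)] = 0.800 × [1 + (1 − 0.15) × 1.43]
    = 0.800 × [1 + 0.85 × 1.43] = 0.800 × 2.2155 = 1.7724
MRP = 8.62% − 4.39% = 4.23%
E(R) = R_f + β_L × MRP = 4.39% + 1.7724 × 4.23% = 11.89%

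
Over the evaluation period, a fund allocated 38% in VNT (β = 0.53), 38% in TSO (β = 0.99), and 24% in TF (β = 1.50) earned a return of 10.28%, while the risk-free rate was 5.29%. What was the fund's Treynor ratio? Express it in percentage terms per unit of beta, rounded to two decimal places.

β_P = 0.38×0.53 + 0.38×0.99 + 0.24×1.50 = 0.9376
Treynor = (R_P − R_f) / β_P = (10.28% − 5.29%) / 0.9376 = 4.99% / 0.9376 = 5.32%

5.32%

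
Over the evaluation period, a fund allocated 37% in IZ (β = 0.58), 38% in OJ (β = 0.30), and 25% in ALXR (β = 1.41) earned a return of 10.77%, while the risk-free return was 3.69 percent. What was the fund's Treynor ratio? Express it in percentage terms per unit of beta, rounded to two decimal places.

β_P = 0.37×0.58 + 0.38×0.30 + 0.25×1.41 = 0.6811
Treynor = (R_P − R_f) / β_P = (10.77% − 3.69%) / 0.6811 = 7.08% / 0.6811 = 10.39%

10.39%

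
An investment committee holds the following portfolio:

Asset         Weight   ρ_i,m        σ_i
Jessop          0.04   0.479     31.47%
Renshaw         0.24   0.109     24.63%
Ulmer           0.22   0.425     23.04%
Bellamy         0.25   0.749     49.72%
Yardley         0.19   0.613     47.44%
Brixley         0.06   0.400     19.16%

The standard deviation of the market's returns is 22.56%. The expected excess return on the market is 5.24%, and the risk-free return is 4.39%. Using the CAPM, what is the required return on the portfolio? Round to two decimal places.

8.73%

β_Jessop = 0.479 × 31.47% / 22.56% = 0.6682
β_Renshaw = 0.109 × 24.63% / 22.56% = 0.1190
β_Ulmer = 0.425 × 23.04% / 22.56% = 0.4340
β_Bellamy = 0.749 × 49.72% / 22.56% = 1.6507
β_Yardley = 0.613 × 47.44% / 22.56% = 1.2890
β_Brixley = 0.400 × 19.16% / 22.56% = 0.3397
β_P = Σ w_i β_i = 0.04×0.6682 + 0.24×0.1190 + 0.22×0.4340 + 0.25×1.6507 + 0.19×1.2890 + 0.06×0.3397 = 0.8287
E(R_P) = R_f + β_P × MRP = 4.39% + 0.8287 × 5.24% = 8.73%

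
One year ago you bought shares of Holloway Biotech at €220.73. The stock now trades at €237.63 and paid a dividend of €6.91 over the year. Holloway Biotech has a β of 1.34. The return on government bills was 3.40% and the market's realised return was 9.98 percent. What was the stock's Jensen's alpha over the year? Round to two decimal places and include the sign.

Realised HPR = (P1 + D1 − P0) / P0 = (237.63 + 6.91 − 220.73) / 220.73 = 23.81 / 220.73 = 10.7869%
MRP = 9.98% − 3.40% = 6.58%
CAPM required = R_f + β·MRP = 3.40% + 1.34 × 6.58% = 12.2172%
α = realised − required = 10.7869% − 12.2172% = -1.43%

-1.43%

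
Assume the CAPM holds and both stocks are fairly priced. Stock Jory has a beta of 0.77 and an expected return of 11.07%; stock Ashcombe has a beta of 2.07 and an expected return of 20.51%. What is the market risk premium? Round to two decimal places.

7.26%

Both satisfy E(R) = R_f + β·MRP, so the slope of the SML is
MRP = (20.51% − 11.07%) / (2.07 − 0.77) = 9.44% / 1.30 = 7.2615%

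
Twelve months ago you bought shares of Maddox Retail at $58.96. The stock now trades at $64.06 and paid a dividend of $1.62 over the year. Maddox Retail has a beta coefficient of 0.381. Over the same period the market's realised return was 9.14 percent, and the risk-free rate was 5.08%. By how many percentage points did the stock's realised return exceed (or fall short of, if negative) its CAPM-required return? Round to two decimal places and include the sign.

+4.77%

Realised HPR = (P1 + D1 − P0) / P0 = (64.06 + 1.62 − 58.96) / 58.96 = 6.72 / 58.96 = 11.3976%
MRP = 9.14% − 5.08% = 4.06%
CAPM required = R_f + β·MRP = 5.08% + 0.381 × 4.06% = 6.62686%
α = realised − required = 11.3976% − 6.62686% = +4.77%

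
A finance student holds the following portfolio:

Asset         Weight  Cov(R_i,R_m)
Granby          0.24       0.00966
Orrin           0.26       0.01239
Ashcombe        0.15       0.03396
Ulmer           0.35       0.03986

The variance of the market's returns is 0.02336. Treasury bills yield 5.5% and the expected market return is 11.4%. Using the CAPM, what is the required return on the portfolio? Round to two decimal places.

β_Granby = 0.00966 / 0.02336 = 0.4135
β_Orrin = 0.01239 / 0.02336 = 0.5304
β_Ashcombe = 0.03396 / 0.02336 = 1.4538
β_Ulmer = 0.03986 / 0.02336 = 1.7063
β_P = Σ w_i β_i = 0.24×0.4135 + 0.26×0.5304 + 0.15×1.4538 + 0.35×1.7063 = 1.0524
MRP = 11.4% − 5.5% = 5.90%
E(R_P) = R_f + β_P × MRP = 5.5% + 1.0524 × 5.9% = 11.71%

11.71%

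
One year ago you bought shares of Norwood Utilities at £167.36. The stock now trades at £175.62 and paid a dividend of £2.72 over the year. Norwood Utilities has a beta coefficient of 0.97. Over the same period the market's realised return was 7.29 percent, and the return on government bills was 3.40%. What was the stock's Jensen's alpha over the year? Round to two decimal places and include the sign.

Realised HPR = (P1 + D1 − P0) / P0 = (175.62 + 2.72 − 167.36) / 167.36 = 10.98 / 167.36 = 6.5607%
MRP = 7.29% − 3.40% = 3.89%
CAPM required = R_f + β·MRP = 3.40% + 0.97 × 3.89% = 7.1733%
α = realised − required = 6.5607% − 7.1733% = -0.61%

-0.61%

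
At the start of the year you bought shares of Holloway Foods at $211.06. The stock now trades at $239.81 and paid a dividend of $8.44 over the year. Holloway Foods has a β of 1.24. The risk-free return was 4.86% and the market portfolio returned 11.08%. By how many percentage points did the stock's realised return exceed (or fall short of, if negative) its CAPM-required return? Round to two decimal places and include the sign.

Realised HPR = (P1 + D1 − P0) / P0 = (239.81 + 8.44 − 211.06) / 211.06 = 37.19 / 211.06 = 17.6206%
MRP = 11.08% − 4.86% = 6.22%
CAPM required = R_f + β·MRP = 4.86% + 1.24 × 6.22% = 12.5728%
α = realised − required = 17.6206% − 12.5728% = +5.05%

+5.05%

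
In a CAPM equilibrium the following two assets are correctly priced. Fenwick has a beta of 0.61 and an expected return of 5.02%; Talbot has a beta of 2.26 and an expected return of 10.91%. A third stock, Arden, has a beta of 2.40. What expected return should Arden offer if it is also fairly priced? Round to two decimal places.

11.41%

MRP (SML slope) = (10.91% − 5.02%) / (2.26 − 0.61) = 5.89% / 1.65 = 3.5697%
R_f (intercept) = 5.02% − 0.61 × 3.5697% = 2.8425%
E(R_Arden) = R_f + β × MRP = 2.8425% + 2.40 × 3.5697% = 11.41%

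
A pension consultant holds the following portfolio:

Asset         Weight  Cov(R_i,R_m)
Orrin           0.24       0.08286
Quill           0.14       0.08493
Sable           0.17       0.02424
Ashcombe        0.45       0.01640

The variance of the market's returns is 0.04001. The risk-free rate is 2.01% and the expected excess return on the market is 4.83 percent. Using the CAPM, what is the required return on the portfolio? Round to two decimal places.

β_Orrin = 0.08286 / 0.04001 = 2.0710
β_Quill = 0.08493 / 0.04001 = 2.1227
β_Sable = 0.02424 / 0.04001 = 0.6058
β_Ashcombe = 0.01640 / 0.04001 = 0.4099
β_P = Σ w_i β_i = 0.24×2.0710 + 0.14×2.1227 + 0.17×0.6058 + 0.45×0.4099 = 1.0817
E(R_P) = R_f + β_P × MRP = 2.01% + 1.0817 × 4.83% = 7.23%

7.23%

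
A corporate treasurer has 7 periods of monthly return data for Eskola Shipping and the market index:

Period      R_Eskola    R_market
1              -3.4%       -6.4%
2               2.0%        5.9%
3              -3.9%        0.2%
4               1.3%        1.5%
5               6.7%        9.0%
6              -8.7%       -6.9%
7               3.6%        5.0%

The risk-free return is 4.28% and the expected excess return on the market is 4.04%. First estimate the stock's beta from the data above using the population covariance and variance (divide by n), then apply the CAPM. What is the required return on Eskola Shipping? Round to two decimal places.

Mean R_i = (-3.4 + 2.0 − 3.9 + 1.3 + 6.7 − 8.7 + 3.6) / 7 = -0.3429%
Mean R_m = (-6.4 + 5.9 + 0.2 + 1.5 + 9.0 − 6.9 + 5.0) / 7 = 1.1857%
Σ(R_i − R̄_i)(R_m − R̄_m) = 175.9057  ⇒  Cov = 175.9057 / 7 = 25.1294
Σ(R_m − R̄_m)² = 221.8286  ⇒  Var(R_m) = 221.8286 / 7 = 31.6898
β = Cov / Var(R_m) = 25.1294 / 31.6898 = 0.7930
E(R) = R_f + β × MRP = 4.28% + 0.7930 × 4.04% = 7.48%

7.48%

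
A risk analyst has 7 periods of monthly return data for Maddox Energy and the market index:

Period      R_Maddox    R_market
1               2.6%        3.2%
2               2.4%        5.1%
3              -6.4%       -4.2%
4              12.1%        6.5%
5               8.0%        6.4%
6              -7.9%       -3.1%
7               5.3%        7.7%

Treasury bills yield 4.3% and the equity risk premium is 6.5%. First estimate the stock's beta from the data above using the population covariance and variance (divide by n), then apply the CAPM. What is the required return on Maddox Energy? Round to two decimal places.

Mean R_i = (2.6 + 2.4 − 6.4 + 12.1 + 8.0 − 7.9 + 5.3) / 7 = 2.3000%
Mean R_m = (3.2 + 5.1 − 4.2 + 6.5 + 6.4 − 3.1 + 7.7) / 7 = 3.0857%
Σ(R_i − R̄_i)(R_m − R̄_m) = 192.9100  ⇒  Cov = 192.9100 / 7 = 27.5586
Σ(R_m − R̄_m)² = 139.3486  ⇒  Var(R_m) = 139.3486 / 7 = 19.9069
β = Cov / Var(R_m) = 27.5586 / 19.9069 = 1.3844
E(R) = R_f + β × MRP = 4.3% + 1.3844 × 6.5% = 13.30%

13.30%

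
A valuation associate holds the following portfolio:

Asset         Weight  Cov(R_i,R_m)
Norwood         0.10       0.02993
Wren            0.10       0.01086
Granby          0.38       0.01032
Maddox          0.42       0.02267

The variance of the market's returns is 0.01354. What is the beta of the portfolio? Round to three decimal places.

1.294

β_Norwood = 0.02993 / 0.01354 = 2.2105
β_Wren = 0.01086 / 0.01354 = 0.8021
β_Granby = 0.01032 / 0.01354 = 0.7622
β_Maddox = 0.02267 / 0.01354 = 1.6743
β_P = Σ w_i β_i = 0.10×2.2105 + 0.10×0.8021 + 0.38×0.7622 + 0.42×1.6743 = 1.2941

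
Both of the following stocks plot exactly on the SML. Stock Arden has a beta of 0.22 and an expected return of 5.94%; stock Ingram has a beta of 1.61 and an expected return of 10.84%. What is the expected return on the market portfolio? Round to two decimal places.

Both satisfy E(R) = R_f + β·MRP, so the slope of the SML is
MRP = (10.84% − 5.94%) / (1.61 − 0.22) = 4.90% / 1.39 = 3.5252%
R_f = E(R_Arden) − β_Arden·MRP = 5.94% − 0.22 × 3.5252% = 5.1645%
E(R_m) = R_f + MRP = 5.1645% + 3.5252% = 8.69%

8.69%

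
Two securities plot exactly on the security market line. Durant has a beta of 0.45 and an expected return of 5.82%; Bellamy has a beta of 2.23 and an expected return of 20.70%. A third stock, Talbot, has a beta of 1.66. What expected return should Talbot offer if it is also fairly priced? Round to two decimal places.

MRP (SML slope) = (20.70% − 5.82%) / (2.23 − 0.45) = 14.88% / 1.78 = 8.3596%
R_f (intercept) = 5.82% − 0.45 × 8.3596% = 2.0582%
E(R_Talbot) = R_f + β × MRP = 2.0582% + 1.66 × 8.3596% = 15.94%

15.94%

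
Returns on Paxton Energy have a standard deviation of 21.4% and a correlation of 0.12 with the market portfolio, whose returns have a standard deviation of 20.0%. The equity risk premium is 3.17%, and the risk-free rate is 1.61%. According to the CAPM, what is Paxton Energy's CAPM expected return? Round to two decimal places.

2.02%

β = ρ × σ_i / σ_m = 0.12 × 21.4% / 20.0% = 0.1284
E(R) = 1.61% + 0.1284 × 3.17% = 2.02%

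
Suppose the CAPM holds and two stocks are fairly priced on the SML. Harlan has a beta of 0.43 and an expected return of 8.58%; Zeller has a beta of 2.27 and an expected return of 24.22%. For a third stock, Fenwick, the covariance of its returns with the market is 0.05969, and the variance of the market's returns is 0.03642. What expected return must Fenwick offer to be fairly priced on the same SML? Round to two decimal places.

18.86%

MRP = (24.22% − 8.58%) / (2.27 − 0.43) = 8.5000%
R_f = 8.58% − 0.43 × 8.5000% = 4.9250%
β_Fenwick = Cov / Var(R_m) = 0.05969 / 0.03642 = 1.6389
E(R_Fenwick) = R_f + β × MRP = 4.9250% + 1.6389 × 8.5000% = 18.86%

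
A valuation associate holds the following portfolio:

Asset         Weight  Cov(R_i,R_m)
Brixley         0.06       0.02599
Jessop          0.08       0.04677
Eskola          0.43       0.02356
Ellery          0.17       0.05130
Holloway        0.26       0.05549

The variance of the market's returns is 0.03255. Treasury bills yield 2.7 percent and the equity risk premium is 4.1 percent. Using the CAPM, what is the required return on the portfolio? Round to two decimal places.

7.56%

β_Brixley = 0.02599 / 0.03255 = 0.7985
β_Jessop = 0.04677 / 0.03255 = 1.4369
β_Eskola = 0.02356 / 0.03255 = 0.7238
β_Ellery = 0.05130 / 0.03255 = 1.5760
β_Holloway = 0.05549 / 0.03255 = 1.7048
β_P = Σ w_i β_i = 0.06×0.7985 + 0.08×1.4369 + 0.43×0.7238 + 0.17×1.5760 + 0.26×1.7048 = 1.1853
E(R_P) = R_f + β_P × MRP = 2.7% + 1.1853 × 4.1% = 7.56%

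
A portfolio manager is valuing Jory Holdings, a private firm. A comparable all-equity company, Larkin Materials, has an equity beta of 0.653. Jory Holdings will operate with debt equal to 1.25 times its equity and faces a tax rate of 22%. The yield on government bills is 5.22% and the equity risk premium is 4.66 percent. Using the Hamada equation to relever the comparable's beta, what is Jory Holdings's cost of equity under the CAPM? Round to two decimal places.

β_L = β_U × [1 + (1 − t)(D/E)] = 0.653 × [1 + (1 − 0.22) × 1.25]
    = 0.653 × [1 + 0.78 × 1.25] = 0.653 × 1.9750 = 1.2897
E(R) = R_f + β_L × MRP = 5.22% + 1.2897 × 4.66% = 11.23%

11.23%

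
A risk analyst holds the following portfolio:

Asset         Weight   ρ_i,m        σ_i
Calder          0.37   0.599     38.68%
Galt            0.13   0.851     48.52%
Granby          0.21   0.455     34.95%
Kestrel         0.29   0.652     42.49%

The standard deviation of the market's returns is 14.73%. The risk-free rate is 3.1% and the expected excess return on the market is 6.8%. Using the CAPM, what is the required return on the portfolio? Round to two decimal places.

β_Calder = 0.599 × 38.68% / 14.73% = 1.5729
β_Galt = 0.851 × 48.52% / 14.73% = 2.8032
β_Granby = 0.455 × 34.95% / 14.73% = 1.0796
β_Kestrel = 0.652 × 42.49% / 14.73% = 1.8808
β_P = Σ w_i β_i = 0.37×1.5729 + 0.13×2.8032 + 0.21×1.0796 + 0.29×1.8808 = 1.7185
E(R_P) = R_f + β_P × MRP = 3.1% + 1.7185 × 6.8% = 14.79%

14.79%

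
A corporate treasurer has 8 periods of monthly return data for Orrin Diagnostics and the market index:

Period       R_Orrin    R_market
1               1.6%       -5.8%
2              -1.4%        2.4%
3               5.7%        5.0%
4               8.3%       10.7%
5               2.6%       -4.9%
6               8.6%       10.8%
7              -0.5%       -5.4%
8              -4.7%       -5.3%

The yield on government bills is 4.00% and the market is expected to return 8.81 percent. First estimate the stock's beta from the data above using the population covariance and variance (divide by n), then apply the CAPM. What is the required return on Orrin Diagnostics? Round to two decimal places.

6.52%

Mean R_i = (1.6 − 1.4 + 5.7 + 8.3 + 2.6 + 8.6 − 0.5 − 4.7) / 8 = 2.5250%
Mean R_m = (-5.8 + 2.4 + 5.0 + 10.7 − 4.9 + 10.8 − 5.4 − 5.3) / 8 = 0.9375%
Σ(R_i − R̄_i)(R_m − R̄_m) = 193.4825  ⇒  Cov = 193.4825 / 8 = 24.1853
Σ(R_m − R̄_m)² = 369.7588  ⇒  Var(R_m) = 369.7588 / 8 = 46.2199
β = Cov / Var(R_m) = 24.1853 / 46.2199 = 0.5233
MRP = 8.81% − 4.00% = 4.81%
E(R) = R_f + β × MRP = 4.00% + 0.5233 × 4.81% = 6.52%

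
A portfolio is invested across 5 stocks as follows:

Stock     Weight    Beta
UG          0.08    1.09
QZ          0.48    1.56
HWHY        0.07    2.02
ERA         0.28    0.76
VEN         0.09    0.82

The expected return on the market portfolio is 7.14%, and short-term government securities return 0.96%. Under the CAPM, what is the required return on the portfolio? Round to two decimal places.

β_P = Σ w_i β_i = 0.08×1.09 + 0.48×1.56 + 0.07×2.02 + 0.28×0.76 + 0.09×0.82 = 1.2640
MRP = 7.14% − 0.96% = 6.18%
E(R_P) = R_f + β_P × MRP = 0.96% + 1.2640 × 6.18% = 8.77%

8.77%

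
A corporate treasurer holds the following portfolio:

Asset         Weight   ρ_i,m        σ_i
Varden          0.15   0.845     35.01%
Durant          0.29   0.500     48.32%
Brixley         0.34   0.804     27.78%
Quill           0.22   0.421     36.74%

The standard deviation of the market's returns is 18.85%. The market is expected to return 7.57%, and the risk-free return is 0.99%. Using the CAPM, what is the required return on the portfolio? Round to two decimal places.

β_Varden = 0.845 × 35.01% / 18.85% = 1.5694
β_Durant = 0.500 × 48.32% / 18.85% = 1.2817
β_Brixley = 0.804 × 27.78% / 18.85% = 1.1849
β_Quill = 0.421 × 36.74% / 18.85% = 0.8206
β_P = Σ w_i β_i = 0.15×1.5694 + 0.29×1.2817 + 0.34×1.1849 + 0.22×0.8206 = 1.1905
MRP = 7.57% − 0.99% = 6.58%
E(R_P) = R_f + β_P × MRP = 0.99% + 1.1905 × 6.58% = 8.82%

8.82%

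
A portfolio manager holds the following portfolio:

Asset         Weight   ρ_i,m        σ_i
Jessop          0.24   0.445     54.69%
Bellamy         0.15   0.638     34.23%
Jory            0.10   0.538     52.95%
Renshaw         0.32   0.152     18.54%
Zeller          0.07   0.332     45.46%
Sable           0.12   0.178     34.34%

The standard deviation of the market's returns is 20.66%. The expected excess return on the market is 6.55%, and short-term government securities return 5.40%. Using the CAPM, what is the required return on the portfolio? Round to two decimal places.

10.05%

β_Jessop = 0.445 × 54.69% / 20.66% = 1.1780
β_Bellamy = 0.638 × 34.23% / 20.66% = 1.0571
β_Jory = 0.538 × 52.95% / 20.66% = 1.3789
β_Renshaw = 0.152 × 18.54% / 20.66% = 0.1364
β_Zeller = 0.332 × 45.46% / 20.66% = 0.7305
β_Sable = 0.178 × 34.34% / 20.66% = 0.2959
β_P = Σ w_i β_i = 0.24×1.1780 + 0.15×1.0571 + 0.10×1.3789 + 0.32×0.1364 + 0.07×0.7305 + 0.12×0.2959 = 0.7095
E(R_P) = R_f + β_P × MRP = 5.40% + 0.7095 × 6.55% = 10.05%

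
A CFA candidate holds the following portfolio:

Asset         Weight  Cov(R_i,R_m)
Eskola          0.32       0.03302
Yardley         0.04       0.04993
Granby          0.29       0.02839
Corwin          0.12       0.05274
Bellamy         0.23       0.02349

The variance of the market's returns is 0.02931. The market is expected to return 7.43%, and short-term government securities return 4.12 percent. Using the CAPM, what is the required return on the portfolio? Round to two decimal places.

β_Eskola = 0.03302 / 0.02931 = 1.1266
β_Yardley = 0.04993 / 0.02931 = 1.7035
β_Granby = 0.02839 / 0.02931 = 0.9686
β_Corwin = 0.05274 / 0.02931 = 1.7994
β_Bellamy = 0.02349 / 0.02931 = 0.8014
β_P = Σ w_i β_i = 0.32×1.1266 + 0.04×1.7035 + 0.29×0.9686 + 0.12×1.7994 + 0.23×0.8014 = 1.1098
MRP = 7.43% − 4.12% = 3.31%
E(R_P) = R_f + β_P × MRP = 4.12% + 1.1098 × 3.31% = 7.79%

7.79%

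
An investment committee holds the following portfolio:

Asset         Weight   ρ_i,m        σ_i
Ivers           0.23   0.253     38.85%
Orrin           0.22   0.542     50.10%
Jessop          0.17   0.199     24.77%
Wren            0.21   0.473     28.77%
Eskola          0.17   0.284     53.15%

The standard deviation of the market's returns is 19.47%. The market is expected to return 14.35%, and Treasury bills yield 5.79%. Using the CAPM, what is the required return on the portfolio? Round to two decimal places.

12.16%

β_Ivers = 0.253 × 38.85% / 19.47% = 0.5048
β_Orrin = 0.542 × 50.10% / 19.47% = 1.3947
β_Jessop = 0.199 × 24.77% / 19.47% = 0.2532
β_Wren = 0.473 × 28.77% / 19.47% = 0.6989
β_Eskola = 0.284 × 53.15% / 19.47% = 0.7753
β_P = Σ w_i β_i = 0.23×0.5048 + 0.22×1.3947 + 0.17×0.2532 + 0.21×0.6989 + 0.17×0.7753 = 0.7446
MRP = 14.35% − 5.79% = 8.56%
E(R_P) = R_f + β_P × MRP = 5.79% + 0.7446 × 8.56% = 12.16%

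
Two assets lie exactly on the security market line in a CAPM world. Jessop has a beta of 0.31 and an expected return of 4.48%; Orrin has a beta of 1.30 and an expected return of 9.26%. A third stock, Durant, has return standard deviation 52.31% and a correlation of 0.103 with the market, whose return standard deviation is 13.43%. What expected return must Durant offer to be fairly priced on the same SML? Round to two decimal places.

4.92%

MRP = (9.26% − 4.48%) / (1.30 − 0.31) = 4.8283%
R_f = 4.48% − 0.31 × 4.8283% = 2.9832%
β_Durant = ρ·σ_i/σ_m = 0.103 × 52.31 / 13.43 = 0.4012
E(R_Durant) = R_f + β × MRP = 2.9832% + 0.4012 × 4.8283% = 4.92%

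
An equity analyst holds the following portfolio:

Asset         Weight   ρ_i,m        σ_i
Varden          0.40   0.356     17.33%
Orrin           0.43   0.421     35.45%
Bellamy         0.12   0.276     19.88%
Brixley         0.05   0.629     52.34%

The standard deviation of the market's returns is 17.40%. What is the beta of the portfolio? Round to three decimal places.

0.643

β_Varden = 0.356 × 17.33% / 17.40% = 0.3546
β_Orrin = 0.421 × 35.45% / 17.40% = 0.8577
β_Bellamy = 0.276 × 19.88% / 17.40% = 0.3153
β_Brixley = 0.629 × 52.34% / 17.40% = 1.8921
β_P = Σ w_i β_i = 0.40×0.3546 + 0.43×0.8577 + 0.12×0.3153 + 0.05×1.8921 = 0.6431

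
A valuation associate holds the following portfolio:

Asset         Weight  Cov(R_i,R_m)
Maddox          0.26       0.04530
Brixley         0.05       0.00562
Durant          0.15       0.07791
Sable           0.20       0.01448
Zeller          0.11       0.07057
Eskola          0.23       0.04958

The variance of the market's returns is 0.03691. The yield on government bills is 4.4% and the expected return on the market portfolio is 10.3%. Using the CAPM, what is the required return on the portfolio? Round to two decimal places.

11.72%

β_Maddox = 0.04530 / 0.03691 = 1.2273
β_Brixley = 0.00562 / 0.03691 = 0.1523
β_Durant = 0.07791 / 0.03691 = 2.1108
β_Sable = 0.01448 / 0.03691 = 0.3923
β_Zeller = 0.07057 / 0.03691 = 1.9119
β_Eskola = 0.04958 / 0.03691 = 1.3433
β_P = Σ w_i β_i = 0.26×1.2273 + 0.05×0.1523 + 0.15×2.1108 + 0.20×0.3923 + 0.11×1.9119 + 0.23×1.3433 = 1.2411
MRP = 10.3% − 4.4% = 5.90%
E(R_P) = R_f + β_P × MRP = 4.4% + 1.2411 × 5.9% = 11.72%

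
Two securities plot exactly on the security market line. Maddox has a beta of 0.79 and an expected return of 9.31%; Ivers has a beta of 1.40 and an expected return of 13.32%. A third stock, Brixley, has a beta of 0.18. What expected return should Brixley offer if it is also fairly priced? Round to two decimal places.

5.30%

MRP (SML slope) = (13.32% − 9.31%) / (1.40 − 0.79) = 4.01% / 0.61 = 6.5738%
R_f (intercept) = 9.31% − 0.79 × 6.5738% = 4.1167%
E(R_Brixley) = R_f + β × MRP = 4.1167% + 0.18 × 6.5738% = 5.30%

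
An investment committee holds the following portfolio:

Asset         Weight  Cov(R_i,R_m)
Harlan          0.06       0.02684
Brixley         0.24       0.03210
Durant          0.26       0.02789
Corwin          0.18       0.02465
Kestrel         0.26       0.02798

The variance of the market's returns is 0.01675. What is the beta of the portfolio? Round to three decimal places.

β_Harlan = 0.02684 / 0.01675 = 1.6024
β_Brixley = 0.03210 / 0.01675 = 1.9164
β_Durant = 0.02789 / 0.01675 = 1.6651
β_Corwin = 0.02465 / 0.01675 = 1.4716
β_Kestrel = 0.02798 / 0.01675 = 1.6704
β_P = Σ w_i β_i = 0.06×1.6024 + 0.24×1.9164 + 0.26×1.6651 + 0.18×1.4716 + 0.26×1.6704 = 1.6882

1.688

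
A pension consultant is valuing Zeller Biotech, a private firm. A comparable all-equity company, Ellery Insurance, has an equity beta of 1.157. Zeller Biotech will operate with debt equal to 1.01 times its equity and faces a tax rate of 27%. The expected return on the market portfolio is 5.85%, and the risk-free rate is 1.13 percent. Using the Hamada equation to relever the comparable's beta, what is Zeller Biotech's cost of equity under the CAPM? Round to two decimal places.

10.62%

β_L = β_U × [1 + (1 − t)(D/E)] = 1.157 × [1 + (1 − 0.27) × 1.01]
    = 1.157 × [1 + 0.73 × 1.01] = 1.157 × 1.7373 = 2.0101
MRP = 5.85% − 1.13% = 4.72%
E(R) = R_f + β_L × MRP = 1.13% + 2.0101 × 4.72% = 10.62%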